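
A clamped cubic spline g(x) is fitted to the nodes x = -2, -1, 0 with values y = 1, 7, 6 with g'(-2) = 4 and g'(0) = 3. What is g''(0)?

Write σ_i for g''(x_i). With h_i = 1, 1 and divided differences Δ_i = 6, -1, the continuity of g' gives the tridiagonal system
  1·σ_0 + 4·σ_1 + 1·σ_2 = 6(Δ_1 - Δ_0) = -42
Clamped end conditions give two more equations: 2h_0·σ_0 + h_0·σ_1 = 6(Δ_0 - g'(-2)) = 12 and h_1·σ_1 + 2h_1·σ_2 = 6(g'(0) - Δ_1) = 24.
Forward elimination and back-substitution give σ_0 = 16, σ_1 = -20, σ_2 = 22.

22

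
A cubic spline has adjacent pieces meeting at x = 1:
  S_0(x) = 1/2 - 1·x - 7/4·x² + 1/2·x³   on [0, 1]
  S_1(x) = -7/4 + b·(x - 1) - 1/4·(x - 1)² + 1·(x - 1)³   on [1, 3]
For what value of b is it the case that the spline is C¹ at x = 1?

-3

S_0'(x) = -1 - 7/2·x + 3/2·x², so S_0'(1) = -3. On the right, S_1'(1) = b, so b = -3.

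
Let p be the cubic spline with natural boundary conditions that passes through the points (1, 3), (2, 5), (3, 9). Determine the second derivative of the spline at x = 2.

Put m_i = p'' at the i-th knot. Here h = (1, 1) and Δ = (2, 4), so the interior equations h_(i-1)·m_(i-1) + 2(h_(i-1)+h_i)·m_i + h_i·m_(i+1) = 6(Δ_i − Δ_(i-1)) read
  1·m_0 + 4·m_1 + 1·m_2 = 6(Δ_1 - Δ_0) = 12
Natural end conditions: m_0 = m_2 = 0.
Solving: m_0 = 0, m_1 = 3, m_2 = 0.

3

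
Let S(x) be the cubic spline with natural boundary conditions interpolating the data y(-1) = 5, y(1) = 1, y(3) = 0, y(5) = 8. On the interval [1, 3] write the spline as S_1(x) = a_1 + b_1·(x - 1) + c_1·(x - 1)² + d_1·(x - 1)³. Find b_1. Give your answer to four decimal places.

-1.8000

Write M_i for S''(x_i). With h_i = 2, 2, 2 and divided differences Δ_i = -2, -1/2, 4, the continuity of S' gives the tridiagonal system
  2·M_0 + 8·M_1 + 2·M_2 = 6(Δ_1 - Δ_0) = 9
  2·M_1 + 8·M_2 + 2·M_3 = 6(Δ_2 - Δ_1) = 27
Natural end conditions: M_0 = M_3 = 0.
Solving: M_0 = 0, M_1 = 3/10, M_2 = 33/10, M_3 = 0.
On [1, 3], with S_1(x) = a_1 + b_1·(x - 1) + c_1·(x - 1)² + d_1·(x - 1)³: c_1 = M_1/2 = 3/20, d_1 = (M_2 - M_1)/(6h_1) = 1/4, b_1 = Δ_1 - h_1(2M_1 + M_2)/6 = -9/5.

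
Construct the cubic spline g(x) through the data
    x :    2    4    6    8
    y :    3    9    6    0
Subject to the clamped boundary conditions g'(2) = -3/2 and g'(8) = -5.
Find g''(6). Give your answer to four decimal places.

Write M_i for g''(x_i). With h_i = 2, 2, 2 and divided differences Δ_i = 3, -3/2, -3, the continuity of g' gives the tridiagonal system
  2·M_0 + 8·M_1 + 2·M_2 = 6(Δ_1 - Δ_0) = -27
  2·M_1 + 8·M_2 + 2·M_3 = 6(Δ_2 - Δ_1) = -9
Clamped end conditions give two more equations: 2h_0·M_0 + h_0·M_1 = 6(Δ_0 - g'(2)) = 27 and h_2·M_2 + 2h_2·M_3 = 6(g'(8) - Δ_2) = -12.
Solving the tridiagonal system: M_0 = 59/6, M_1 = -37/6, M_2 = 4/3, M_3 = -11/3.

1.3333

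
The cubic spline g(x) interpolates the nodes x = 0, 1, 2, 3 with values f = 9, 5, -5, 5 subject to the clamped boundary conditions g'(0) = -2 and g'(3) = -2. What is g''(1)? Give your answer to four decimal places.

-23.2000

With m_i denoting the second derivative at x_i, h_i = 1, 1, 1, and Δ_i = (y_(i+1) − y_i)/h_i = -4, -10, 10:
  1·m_0 + 4·m_1 + 1·m_2 = 6(Δ_1 - Δ_0) = -36
  1·m_1 + 4·m_2 + 1·m_3 = 6(Δ_2 - Δ_1) = 120
Clamped end conditions give two more equations: 2h_0·m_0 + h_0·m_1 = 6(Δ_0 - g'(0)) = -12 and h_2·m_2 + 2h_2·m_3 = 6(g'(3) - Δ_2) = -72.
Solving the tridiagonal system: m_0 = 28/5, m_1 = -116/5, m_2 = 256/5, m_3 = -308/5.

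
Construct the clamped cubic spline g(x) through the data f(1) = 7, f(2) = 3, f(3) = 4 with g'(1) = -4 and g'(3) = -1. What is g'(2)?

-1

Let M_i = g''(x_i). Step sizes h_i = 1, 1; slopes of the chords Δ_i = (y_(i+1) - y_i)/h_i = -4, 1.
  1·M_0 + 4·M_1 + 1·M_2 = 6(Δ_1 - Δ_0) = 30
Clamped end conditions give two more equations: 2h_0·M_0 + h_0·M_1 = 6(Δ_0 - g'(1)) = 0 and h_1·M_1 + 2h_1·M_2 = 6(g'(3) - Δ_1) = -12.
Solving the tridiagonal system: M_0 = -6, M_1 = 12, M_2 = -12.
On [2, 3], g'(x) = b_1 + 2c_1·(x - 2) + 3d_1·(x - 2)² with b_1 = Δ_1 - h_1(2M_1 + M_2)/6 = -1, c_1 = M_1/2 = 6, d_1 = (M_2 - M_1)/(6h_1) = -4. So g'(2) = -1.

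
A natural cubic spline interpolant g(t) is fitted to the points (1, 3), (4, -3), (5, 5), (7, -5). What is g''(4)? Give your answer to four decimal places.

9.3191

Write M_i for g''(x_i). With h_i = 3, 1, 2 and divided differences Δ_i = -2, 8, -5, the continuity of g' gives the tridiagonal system
  3·M_0 + 8·M_1 + 1·M_2 = 6(Δ_1 - Δ_0) = 60
  1·M_1 + 6·M_2 + 2·M_3 = 6(Δ_2 - Δ_1) = -78
Natural end conditions: M_0 = M_3 = 0.
Forward elimination and back-substitution give M_0 = 0, M_1 = 438/47, M_2 = -684/47, M_3 = 0.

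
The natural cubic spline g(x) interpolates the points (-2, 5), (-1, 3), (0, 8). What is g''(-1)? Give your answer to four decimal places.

Let m_i = g''(x_i). Step sizes h_i = 1, 1; slopes of the chords Δ_i = (y_(i+1) - y_i)/h_i = -2, 5.
  1·m_0 + 4·m_1 + 1·m_2 = 6(Δ_1 - Δ_0) = 42
Natural end conditions: m_0 = m_2 = 0.
Solving the tridiagonal system: m_0 = 0, m_1 = 21/2, m_2 = 0.

10.5000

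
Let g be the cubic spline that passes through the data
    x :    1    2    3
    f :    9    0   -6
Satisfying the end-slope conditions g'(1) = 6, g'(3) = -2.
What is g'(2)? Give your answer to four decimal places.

Put σ_i = g'' at the i-th knot. Here h = (1, 1) and Δ = (-9, -6), so the interior equations h_(i-1)·σ_(i-1) + 2(h_(i-1)+h_i)·σ_i + h_i·σ_(i+1) = 6(Δ_i − Δ_(i-1)) read
  1·σ_0 + 4·σ_1 + 1·σ_2 = 6(Δ_1 - Δ_0) = 18
Clamped end conditions give two more equations: 2h_0·σ_0 + h_0·σ_1 = 6(Δ_0 - g'(1)) = -90 and h_1·σ_1 + 2h_1·σ_2 = 6(g'(3) - Δ_1) = 24.
Solving: σ_0 = -107/2, σ_1 = 17, σ_2 = 7/2.
On [2, 3], g'(x) = b_1 + 2c_1·(x - 2) + 3d_1·(x - 2)² with b_1 = Δ_1 - h_1(2σ_1 + σ_2)/6 = -49/4, c_1 = σ_1/2 = 17/2, d_1 = (σ_2 - σ_1)/(6h_1) = -9/4. So g'(2) = -49/4.

-12.2500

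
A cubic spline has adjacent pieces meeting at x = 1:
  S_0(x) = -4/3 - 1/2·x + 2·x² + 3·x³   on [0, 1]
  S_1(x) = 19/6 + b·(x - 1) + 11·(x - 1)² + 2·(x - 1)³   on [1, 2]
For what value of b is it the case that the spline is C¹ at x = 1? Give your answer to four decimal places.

12.5000

S_0'(x) = -1/2 + 4·x + 9·x², so S_0'(1) = 25/2. On the right, S_1'(1) = b, so b = 25/2.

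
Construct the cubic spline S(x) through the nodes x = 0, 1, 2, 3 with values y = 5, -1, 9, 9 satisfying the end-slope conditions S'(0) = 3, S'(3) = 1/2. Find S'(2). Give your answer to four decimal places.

7.2667

Write m_i for S''(x_i). With h_i = 1, 1, 1 and divided differences Δ_i = -6, 10, 0, the continuity of S' gives the tridiagonal system
  1·m_0 + 4·m_1 + 1·m_2 = 6(Δ_1 - Δ_0) = 96
  1·m_1 + 4·m_2 + 1·m_3 = 6(Δ_2 - Δ_1) = -60
Clamped end conditions give two more equations: 2h_0·m_0 + h_0·m_1 = 6(Δ_0 - S'(0)) = -54 and h_2·m_2 + 2h_2·m_3 = 6(S'(3) - Δ_2) = 3.
Solving the tridiagonal system: m_0 = -733/15, m_1 = 656/15, m_2 = -451/15, m_3 = 248/15.
On [2, 3], S'(x) = b_2 + 2c_2·(x - 2) + 3d_2·(x - 2)² with b_2 = Δ_2 - h_2(2m_2 + m_3)/6 = 109/15, c_2 = m_2/2 = -451/30, d_2 = (m_3 - m_2)/(6h_2) = 233/30. So S'(2) = 109/15.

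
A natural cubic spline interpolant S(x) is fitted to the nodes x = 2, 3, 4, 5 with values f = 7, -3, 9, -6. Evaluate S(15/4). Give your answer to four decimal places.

Let σ_i = S''(x_i). Step sizes h_i = 1, 1, 1; slopes of the chords Δ_i = (y_(i+1) - y_i)/h_i = -10, 12, -15.
  1·σ_0 + 4·σ_1 + 1·σ_2 = 6(Δ_1 - Δ_0) = 132
  1·σ_1 + 4·σ_2 + 1·σ_3 = 6(Δ_2 - Δ_1) = -162
Natural end conditions: σ_0 = σ_3 = 0.
Forward elimination and back-substitution give σ_0 = 0, σ_1 = 46, σ_2 = -52, σ_3 = 0.
On [3, 4], S(x) = -3 + 16/3·(x - 3) + 23·(x - 3)² - 49/3·(x - 3)³.
With (x - 3) = 3/4: S(15/4) = 451/64.

7.0469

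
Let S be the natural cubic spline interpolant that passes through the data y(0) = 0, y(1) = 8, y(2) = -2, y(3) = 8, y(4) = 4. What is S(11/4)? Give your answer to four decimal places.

With M_i denoting the second derivative at x_i, h_i = 1, 1, 1, 1, and Δ_i = (y_(i+1) − y_i)/h_i = 8, -10, 10, -4:
  1·M_0 + 4·M_1 + 1·M_2 = 6(Δ_1 - Δ_0) = -108
  1·M_1 + 4·M_2 + 1·M_3 = 6(Δ_2 - Δ_1) = 120
  1·M_2 + 4·M_3 + 1·M_4 = 6(Δ_3 - Δ_2) = -84
Natural end conditions: M_0 = M_4 = 0.
Solving the tridiagonal system: M_0 = 0, M_1 = -39, M_2 = 48, M_3 = -33, M_4 = 0.
On [2, 3], S(t) = -2 - 1/2·(t - 2) + 24·(t - 2)² - 27/2·(t - 2)³.
With (t - 2) = 3/4: S(11/4) = 695/128.

5.4297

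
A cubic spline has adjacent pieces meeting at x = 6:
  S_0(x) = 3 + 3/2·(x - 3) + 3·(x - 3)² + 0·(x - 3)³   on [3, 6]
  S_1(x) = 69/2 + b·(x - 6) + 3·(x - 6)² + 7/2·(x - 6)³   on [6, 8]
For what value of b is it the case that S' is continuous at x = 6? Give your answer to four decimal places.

19.5000

S_0'(x) = 3/2 + 6·(x - 3) + 0·(x - 3)², so S_0'(6) = 39/2. On the right, S_1'(6) = b, so b = 39/2.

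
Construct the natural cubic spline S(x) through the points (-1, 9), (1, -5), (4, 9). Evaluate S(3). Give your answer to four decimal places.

Write σ_i for S''(x_i). With h_i = 2, 3 and divided differences Δ_i = -7, 14/3, the continuity of S' gives the tridiagonal system
  2·σ_0 + 10·σ_1 + 3·σ_2 = 6(Δ_1 - Δ_0) = 70
Natural end conditions: σ_0 = σ_2 = 0.
Solving the tridiagonal system: σ_0 = 0, σ_1 = 7, σ_2 = 0.
On [1, 4], S(x) = -5 - 7/3·(x - 1) + 7/2·(x - 1)² - 7/18·(x - 1)³.
With (x - 1) = 2: S(3) = 11/9.

1.2222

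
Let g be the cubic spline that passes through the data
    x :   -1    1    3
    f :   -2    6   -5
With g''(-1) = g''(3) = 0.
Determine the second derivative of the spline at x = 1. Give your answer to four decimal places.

With m_i denoting the second derivative at x_i, h_i = 2, 2, and Δ_i = (y_(i+1) − y_i)/h_i = 4, -11/2:
  2·m_0 + 8·m_1 + 2·m_2 = 6(Δ_1 - Δ_0) = -57
Natural end conditions: m_0 = m_2 = 0.
Solving: m_0 = 0, m_1 = -57/8, m_2 = 0.

-7.1250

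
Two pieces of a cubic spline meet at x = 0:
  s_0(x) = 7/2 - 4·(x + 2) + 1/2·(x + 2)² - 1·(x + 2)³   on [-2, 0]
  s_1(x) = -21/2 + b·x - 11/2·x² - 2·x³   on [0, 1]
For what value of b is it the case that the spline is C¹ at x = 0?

-14

s_0'(x) = -4 + 1·(x + 2) - 3·(x + 2)², so s_0'(0) = -14. On the right, s_1'(0) = b, so b = -14.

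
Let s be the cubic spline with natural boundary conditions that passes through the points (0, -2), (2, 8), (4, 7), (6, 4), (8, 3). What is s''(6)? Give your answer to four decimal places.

Write M_i for s''(x_i). With h_i = 2, 2, 2, 2 and divided differences Δ_i = 5, -1/2, -3/2, -1/2, the continuity of s' gives the tridiagonal system
  2·M_0 + 8·M_1 + 2·M_2 = 6(Δ_1 - Δ_0) = -33
  2·M_1 + 8·M_2 + 2·M_3 = 6(Δ_2 - Δ_1) = -6
  2·M_2 + 8·M_3 + 2·M_4 = 6(Δ_3 - Δ_2) = 6
Natural end conditions: M_0 = M_4 = 0.
Hence M_0 = 0, M_1 = -465/112, M_2 = 3/28, M_3 = 81/112, M_4 = 0.

0.7232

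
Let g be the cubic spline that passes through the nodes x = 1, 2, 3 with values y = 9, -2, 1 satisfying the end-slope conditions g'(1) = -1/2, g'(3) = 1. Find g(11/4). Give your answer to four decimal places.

Let M_i = g''(x_i). Step sizes h_i = 1, 1; slopes of the chords Δ_i = (y_(i+1) - y_i)/h_i = -11, 3.
  1·M_0 + 4·M_1 + 1·M_2 = 6(Δ_1 - Δ_0) = 84
Clamped end conditions give two more equations: 2h_0·M_0 + h_0·M_1 = 6(Δ_0 - g'(1)) = -63 and h_1·M_1 + 2h_1·M_2 = 6(g'(3) - Δ_1) = -12.
Solving: M_0 = -207/4, M_1 = 81/2, M_2 = -105/4.
On [2, 3], g(x) = -2 - 49/8·(x - 2) + 81/4·(x - 2)² - 89/8·(x - 2)³.
With (x - 2) = 3/4: g(11/4) = 53/512.

0.1035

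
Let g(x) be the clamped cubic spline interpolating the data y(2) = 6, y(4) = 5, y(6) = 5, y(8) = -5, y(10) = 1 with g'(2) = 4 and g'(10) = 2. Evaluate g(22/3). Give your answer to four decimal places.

-2.5529

Write M_i for g''(x_i). With h_i = 2, 2, 2, 2 and divided differences Δ_i = -1/2, 0, -5, 3, the continuity of g' gives the tridiagonal system
  2·M_0 + 8·M_1 + 2·M_2 = 6(Δ_1 - Δ_0) = 3
  2·M_1 + 8·M_2 + 2·M_3 = 6(Δ_2 - Δ_1) = -30
  2·M_2 + 8·M_3 + 2·M_4 = 6(Δ_3 - Δ_2) = 48
Clamped end conditions give two more equations: 2h_0·M_0 + h_0·M_1 = 6(Δ_0 - g'(2)) = -27 and h_3·M_3 + 2h_3·M_4 = 6(g'(10) - Δ_3) = -6.
Hence M_0 = -1003/112, M_1 = 247/56, M_2 = -115/16, M_3 = 523/56, M_4 = -691/112.
On [6, 8], g(x) = 5 - 93/28·(x - 6) - 115/32·(x - 6)² + 617/448·(x - 6)³.
With (x - 6) = 4/3: g(22/3) = -965/378.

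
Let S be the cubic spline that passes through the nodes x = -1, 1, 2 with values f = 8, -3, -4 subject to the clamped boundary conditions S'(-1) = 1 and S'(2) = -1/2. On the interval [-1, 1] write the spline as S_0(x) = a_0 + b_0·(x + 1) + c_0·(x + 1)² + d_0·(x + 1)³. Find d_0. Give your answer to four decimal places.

2.0625

Let M_i = S''(x_i). Step sizes h_i = 2, 1; slopes of the chords Δ_i = (y_(i+1) - y_i)/h_i = -11/2, -1.
  2·M_0 + 6·M_1 + 1·M_2 = 6(Δ_1 - Δ_0) = 27
Clamped end conditions give two more equations: 2h_0·M_0 + h_0·M_1 = 6(Δ_0 - S'(-1)) = -39 and h_1·M_1 + 2h_1·M_2 = 6(S'(2) - Δ_1) = 3.
Solving the tridiagonal system: M_0 = -59/4, M_1 = 10, M_2 = -7/2.
On [-1, 1], with S_0(x) = a_0 + b_0·(x + 1) + c_0·(x + 1)² + d_0·(x + 1)³: c_0 = M_0/2 = -59/8, d_0 = (M_1 - M_0)/(6h_0) = 33/16, b_0 = Δ_0 - h_0(2M_0 + M_1)/6 = 1.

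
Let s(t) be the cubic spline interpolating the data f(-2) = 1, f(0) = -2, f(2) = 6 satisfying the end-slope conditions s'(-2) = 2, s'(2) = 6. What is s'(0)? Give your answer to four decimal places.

With M_i denoting the second derivative at x_i, h_i = 2, 2, and Δ_i = (y_(i+1) − y_i)/h_i = -3/2, 4:
  2·M_0 + 8·M_1 + 2·M_2 = 6(Δ_1 - Δ_0) = 33
Clamped end conditions give two more equations: 2h_0·M_0 + h_0·M_1 = 6(Δ_0 - s'(-2)) = -21 and h_1·M_1 + 2h_1·M_2 = 6(s'(2) - Δ_1) = 12.
Solving the tridiagonal system: M_0 = -67/8, M_1 = 25/4, M_2 = -1/8.
On [0, 2], s'(t) = b_1 + 2c_1·t + 3d_1·t² with b_1 = Δ_1 - h_1(2M_1 + M_2)/6 = -1/8, c_1 = M_1/2 = 25/8, d_1 = (M_2 - M_1)/(6h_1) = -17/32. So s'(0) = -1/8.

-0.1250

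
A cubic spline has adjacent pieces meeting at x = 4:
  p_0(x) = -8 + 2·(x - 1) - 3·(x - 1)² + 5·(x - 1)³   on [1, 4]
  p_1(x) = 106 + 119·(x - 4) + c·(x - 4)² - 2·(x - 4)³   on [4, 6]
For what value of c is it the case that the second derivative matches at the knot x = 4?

42

p_0''(x) = -6 + 30·(x - 1), so p_0''(4) = 84. On the right, p_1''(4) = 2c, so c = 42.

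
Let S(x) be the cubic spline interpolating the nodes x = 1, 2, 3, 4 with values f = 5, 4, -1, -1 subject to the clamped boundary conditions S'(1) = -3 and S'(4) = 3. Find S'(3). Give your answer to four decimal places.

-3.8000

Let M_i = S''(x_i). Step sizes h_i = 1, 1, 1; slopes of the chords Δ_i = (y_(i+1) - y_i)/h_i = -1, -5, 0.
  1·M_0 + 4·M_1 + 1·M_2 = 6(Δ_1 - Δ_0) = -24
  1·M_1 + 4·M_2 + 1·M_3 = 6(Δ_2 - Δ_1) = 30
Clamped end conditions give two more equations: 2h_0·M_0 + h_0·M_1 = 6(Δ_0 - S'(1)) = 12 and h_2·M_2 + 2h_2·M_3 = 6(S'(4) - Δ_2) = 18.
Forward elimination and back-substitution give M_0 = 58/5, M_1 = -56/5, M_2 = 46/5, M_3 = 22/5.
On [3, 4], S'(x) = b_2 + 2c_2·(x - 3) + 3d_2·(x - 3)² with b_2 = Δ_2 - h_2(2M_2 + M_3)/6 = -19/5, c_2 = M_2/2 = 23/5, d_2 = (M_3 - M_2)/(6h_2) = -4/5. So S'(3) = -19/5.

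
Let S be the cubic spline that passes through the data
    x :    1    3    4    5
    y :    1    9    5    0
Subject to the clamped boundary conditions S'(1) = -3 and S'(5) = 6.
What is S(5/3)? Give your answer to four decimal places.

1.9832

Let M_i = S''(x_i). Step sizes h_i = 2, 1, 1; slopes of the chords Δ_i = (y_(i+1) - y_i)/h_i = 4, -4, -5.
  2·M_0 + 6·M_1 + 1·M_2 = 6(Δ_1 - Δ_0) = -48
  1·M_1 + 4·M_2 + 1·M_3 = 6(Δ_2 - Δ_1) = -6
Clamped end conditions give two more equations: 2h_0·M_0 + h_0·M_1 = 6(Δ_0 - S'(1)) = 42 and h_2·M_2 + 2h_2·M_3 = 6(S'(5) - Δ_2) = 66.
Forward elimination and back-substitution give M_0 = 183/11, M_1 = -135/11, M_2 = -84/11, M_3 = 405/11.
On [1, 3], S(x) = 1 - 3·(x - 1) + 183/22·(x - 1)² - 53/22·(x - 1)³.
With (x - 1) = 2/3: S(5/3) = 589/297.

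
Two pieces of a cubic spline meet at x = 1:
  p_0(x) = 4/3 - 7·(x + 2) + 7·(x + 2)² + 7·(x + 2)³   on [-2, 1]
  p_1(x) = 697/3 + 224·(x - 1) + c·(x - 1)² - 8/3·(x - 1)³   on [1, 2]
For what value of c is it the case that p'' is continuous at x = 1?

p_0''(x) = 14 + 42·(x + 2), so p_0''(1) = 140. On the right, p_1''(1) = 2c, so c = 70.

70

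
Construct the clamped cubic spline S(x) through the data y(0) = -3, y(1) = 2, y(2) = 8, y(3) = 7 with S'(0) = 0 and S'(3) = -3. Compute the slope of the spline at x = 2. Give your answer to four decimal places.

2.6000

Let M_i = S''(x_i). Step sizes h_i = 1, 1, 1; slopes of the chords Δ_i = (y_(i+1) - y_i)/h_i = 5, 6, -1.
  1·M_0 + 4·M_1 + 1·M_2 = 6(Δ_1 - Δ_0) = 6
  1·M_1 + 4·M_2 + 1·M_3 = 6(Δ_2 - Δ_1) = -42
Clamped end conditions give two more equations: 2h_0·M_0 + h_0·M_1 = 6(Δ_0 - S'(0)) = 30 and h_2·M_2 + 2h_2·M_3 = 6(S'(3) - Δ_2) = -12.
Forward elimination and back-substitution give M_0 = 74/5, M_1 = 2/5, M_2 = -52/5, M_3 = -4/5.
On [2, 3], S'(x) = b_2 + 2c_2·(x - 2) + 3d_2·(x - 2)² with b_2 = Δ_2 - h_2(2M_2 + M_3)/6 = 13/5, c_2 = M_2/2 = -26/5, d_2 = (M_3 - M_2)/(6h_2) = 8/5. So S'(2) = 13/5.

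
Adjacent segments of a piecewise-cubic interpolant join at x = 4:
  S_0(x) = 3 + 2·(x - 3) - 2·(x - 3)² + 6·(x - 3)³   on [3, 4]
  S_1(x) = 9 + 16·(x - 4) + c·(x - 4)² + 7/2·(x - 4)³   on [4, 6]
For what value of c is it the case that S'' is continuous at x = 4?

S_0''(x) = -4 + 36·(x - 3), so S_0''(4) = 32. On the right, S_1''(4) = 2c, so c = 16.

16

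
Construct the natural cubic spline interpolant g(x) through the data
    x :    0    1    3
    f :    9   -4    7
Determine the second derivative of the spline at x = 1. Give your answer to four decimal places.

18.5000

Let σ_i = g''(x_i). Step sizes h_i = 1, 2; slopes of the chords Δ_i = (y_(i+1) - y_i)/h_i = -13, 11/2.
  1·σ_0 + 6·σ_1 + 2·σ_2 = 6(Δ_1 - Δ_0) = 111
Natural end conditions: σ_0 = σ_2 = 0.
Hence σ_0 = 0, σ_1 = 37/2, σ_2 = 0.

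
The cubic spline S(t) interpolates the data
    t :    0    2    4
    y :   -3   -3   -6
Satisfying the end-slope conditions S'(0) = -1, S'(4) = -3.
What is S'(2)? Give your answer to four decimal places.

-0.1250

Put M_i = S'' at the i-th knot. Here h = (2, 2) and Δ = (0, -3/2), so the interior equations h_(i-1)·M_(i-1) + 2(h_(i-1)+h_i)·M_i + h_i·M_(i+1) = 6(Δ_i − Δ_(i-1)) read
  2·M_0 + 8·M_1 + 2·M_2 = 6(Δ_1 - Δ_0) = -9
Clamped end conditions give two more equations: 2h_0·M_0 + h_0·M_1 = 6(Δ_0 - S'(0)) = 6 and h_1·M_1 + 2h_1·M_2 = 6(S'(4) - Δ_1) = -9.
Solving: M_0 = 17/8, M_1 = -5/4, M_2 = -13/8.
On [2, 4], S'(t) = b_1 + 2c_1·(t - 2) + 3d_1·(t - 2)² with b_1 = Δ_1 - h_1(2M_1 + M_2)/6 = -1/8, c_1 = M_1/2 = -5/8, d_1 = (M_2 - M_1)/(6h_1) = -1/32. So S'(2) = -1/8.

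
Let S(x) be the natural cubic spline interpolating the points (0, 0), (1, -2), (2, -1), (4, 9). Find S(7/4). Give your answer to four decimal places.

-1.5781

Write m_i for S''(x_i). With h_i = 1, 1, 2 and divided differences Δ_i = -2, 1, 5, the continuity of S' gives the tridiagonal system
  1·m_0 + 4·m_1 + 1·m_2 = 6(Δ_1 - Δ_0) = 18
  1·m_1 + 6·m_2 + 2·m_3 = 6(Δ_2 - Δ_1) = 24
Natural end conditions: m_0 = m_3 = 0.
Forward elimination and back-substitution give m_0 = 0, m_1 = 84/23, m_2 = 78/23, m_3 = 0.
On [1, 2], S(x) = -2 - 18/23·(x - 1) + 42/23·(x - 1)² - 1/23·(x - 1)³.
With (x - 1) = 3/4: S(7/4) = -101/64.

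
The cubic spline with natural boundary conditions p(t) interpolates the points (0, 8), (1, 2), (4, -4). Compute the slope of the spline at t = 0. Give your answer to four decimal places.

Write m_i for p''(x_i). With h_i = 1, 3 and divided differences Δ_i = -6, -2, the continuity of p' gives the tridiagonal system
  1·m_0 + 8·m_1 + 3·m_2 = 6(Δ_1 - Δ_0) = 24
Natural end conditions: m_0 = m_2 = 0.
Solving the tridiagonal system: m_0 = 0, m_1 = 3, m_2 = 0.
On [0, 1], p'(t) = b_0 + 2c_0·t + 3d_0·t² with b_0 = Δ_0 - h_0(2m_0 + m_1)/6 = -13/2, c_0 = m_0/2 = 0, d_0 = (m_1 - m_0)/(6h_0) = 1/2. So p'(0) = -13/2.

-6.5000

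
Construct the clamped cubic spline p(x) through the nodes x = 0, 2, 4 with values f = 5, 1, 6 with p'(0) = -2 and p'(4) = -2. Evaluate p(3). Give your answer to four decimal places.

4.3438

Let σ_i = p''(x_i). Step sizes h_i = 2, 2; slopes of the chords Δ_i = (y_(i+1) - y_i)/h_i = -2, 5/2.
  2·σ_0 + 8·σ_1 + 2·σ_2 = 6(Δ_1 - Δ_0) = 27
Clamped end conditions give two more equations: 2h_0·σ_0 + h_0·σ_1 = 6(Δ_0 - p'(0)) = 0 and h_1·σ_1 + 2h_1·σ_2 = 6(p'(4) - Δ_1) = -27.
Forward elimination and back-substitution give σ_0 = -27/8, σ_1 = 27/4, σ_2 = -81/8.
On [2, 4], p(x) = 1 + 11/8·(x - 2) + 27/8·(x - 2)² - 45/32·(x - 2)³.
With (x - 2) = 1: p(3) = 139/32.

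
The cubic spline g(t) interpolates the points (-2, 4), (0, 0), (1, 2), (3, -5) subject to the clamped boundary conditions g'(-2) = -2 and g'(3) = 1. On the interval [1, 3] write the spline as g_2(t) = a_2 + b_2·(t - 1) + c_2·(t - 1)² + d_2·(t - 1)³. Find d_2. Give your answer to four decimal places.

1.8984

Put σ_i = g'' at the i-th knot. Here h = (2, 1, 2) and Δ = (-2, 2, -7/2), so the interior equations h_(i-1)·σ_(i-1) + 2(h_(i-1)+h_i)·σ_i + h_i·σ_(i+1) = 6(Δ_i − Δ_(i-1)) read
  2·σ_0 + 6·σ_1 + 1·σ_2 = 6(Δ_1 - Δ_0) = 24
  1·σ_1 + 6·σ_2 + 2·σ_3 = 6(Δ_2 - Δ_1) = -33
Clamped end conditions give two more equations: 2h_0·σ_0 + h_0·σ_1 = 6(Δ_0 - g'(-2)) = 0 and h_2·σ_2 + 2h_2·σ_3 = 6(g'(3) - Δ_2) = 27.
Hence σ_0 = -111/32, σ_1 = 111/16, σ_2 = -171/16, σ_3 = 387/32.
On [1, 3], with g_2(t) = a_2 + b_2·(t - 1) + c_2·(t - 1)² + d_2·(t - 1)³: c_2 = σ_2/2 = -171/32, d_2 = (σ_3 - σ_2)/(6h_2) = 243/128, b_2 = Δ_2 - h_2(2σ_2 + σ_3)/6 = -13/32.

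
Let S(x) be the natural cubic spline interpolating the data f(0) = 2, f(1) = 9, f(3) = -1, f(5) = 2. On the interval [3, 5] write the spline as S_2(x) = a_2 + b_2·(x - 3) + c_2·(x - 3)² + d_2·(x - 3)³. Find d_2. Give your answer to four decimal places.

Write M_i for S''(x_i). With h_i = 1, 2, 2 and divided differences Δ_i = 7, -5, 3/2, the continuity of S' gives the tridiagonal system
  1·M_0 + 6·M_1 + 2·M_2 = 6(Δ_1 - Δ_0) = -72
  2·M_1 + 8·M_2 + 2·M_3 = 6(Δ_2 - Δ_1) = 39
Natural end conditions: M_0 = M_3 = 0.
Forward elimination and back-substitution give M_0 = 0, M_1 = -327/22, M_2 = 189/22, M_3 = 0.
On [3, 5], with S_2(x) = a_2 + b_2·(x - 3) + c_2·(x - 3)² + d_2·(x - 3)³: c_2 = M_2/2 = 189/44, d_2 = (M_3 - M_2)/(6h_2) = -63/88, b_2 = Δ_2 - h_2(2M_2 + M_3)/6 = -93/22.

-0.7159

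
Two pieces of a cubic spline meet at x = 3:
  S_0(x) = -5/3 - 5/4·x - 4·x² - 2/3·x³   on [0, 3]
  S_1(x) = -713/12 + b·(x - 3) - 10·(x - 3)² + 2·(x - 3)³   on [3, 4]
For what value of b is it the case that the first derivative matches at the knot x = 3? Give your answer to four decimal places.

S_0'(x) = -5/4 - 8·x - 2·x², so S_0'(3) = -173/4. On the right, S_1'(3) = b, so b = -173/4.

-43.2500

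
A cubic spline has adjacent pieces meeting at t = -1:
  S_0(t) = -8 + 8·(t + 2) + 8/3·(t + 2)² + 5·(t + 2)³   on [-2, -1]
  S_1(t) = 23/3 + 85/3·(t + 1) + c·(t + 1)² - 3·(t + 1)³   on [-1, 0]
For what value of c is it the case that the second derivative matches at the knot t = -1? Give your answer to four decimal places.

17.6667

S_0''(t) = 16/3 + 30·(t + 2), so S_0''(-1) = 106/3. On the right, S_1''(-1) = 2c, so c = 53/3.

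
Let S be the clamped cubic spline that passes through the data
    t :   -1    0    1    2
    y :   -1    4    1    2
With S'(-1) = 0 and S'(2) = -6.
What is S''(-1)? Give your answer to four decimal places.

26.8000

Let m_i = S''(x_i). Step sizes h_i = 1, 1, 1; slopes of the chords Δ_i = (y_(i+1) - y_i)/h_i = 5, -3, 1.
  1·m_0 + 4·m_1 + 1·m_2 = 6(Δ_1 - Δ_0) = -48
  1·m_1 + 4·m_2 + 1·m_3 = 6(Δ_2 - Δ_1) = 24
Clamped end conditions give two more equations: 2h_0·m_0 + h_0·m_1 = 6(Δ_0 - S'(-1)) = 30 and h_2·m_2 + 2h_2·m_3 = 6(S'(2) - Δ_2) = -42.
Solving: m_0 = 134/5, m_1 = -118/5, m_2 = 98/5, m_3 = -154/5.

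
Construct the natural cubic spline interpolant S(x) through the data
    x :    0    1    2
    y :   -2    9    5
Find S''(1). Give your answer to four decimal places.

-22.5000

With M_i denoting the second derivative at x_i, h_i = 1, 1, and Δ_i = (y_(i+1) − y_i)/h_i = 11, -4:
  1·M_0 + 4·M_1 + 1·M_2 = 6(Δ_1 - Δ_0) = -90
Natural end conditions: M_0 = M_2 = 0.
Solving the tridiagonal system: M_0 = 0, M_1 = -45/2, M_2 = 0.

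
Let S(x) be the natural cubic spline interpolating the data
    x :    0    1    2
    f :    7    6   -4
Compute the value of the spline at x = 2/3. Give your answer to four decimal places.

7.1667

Write m_i for S''(x_i). With h_i = 1, 1 and divided differences Δ_i = -1, -10, the continuity of S' gives the tridiagonal system
  1·m_0 + 4·m_1 + 1·m_2 = 6(Δ_1 - Δ_0) = -54
Natural end conditions: m_0 = m_2 = 0.
Forward elimination and back-substitution give m_0 = 0, m_1 = -27/2, m_2 = 0.
On [0, 1], S(x) = 7 + 5/4·x + 0·x² - 9/4·x³.
With x = 2/3: S(2/3) = 43/6.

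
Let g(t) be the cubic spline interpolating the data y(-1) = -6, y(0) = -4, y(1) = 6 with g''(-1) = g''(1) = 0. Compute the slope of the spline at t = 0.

With σ_i denoting the second derivative at x_i, h_i = 1, 1, and Δ_i = (y_(i+1) − y_i)/h_i = 2, 10:
  1·σ_0 + 4·σ_1 + 1·σ_2 = 6(Δ_1 - Δ_0) = 48
Natural end conditions: σ_0 = σ_2 = 0.
Hence σ_0 = 0, σ_1 = 12, σ_2 = 0.
On [0, 1], g'(t) = b_1 + 2c_1·t + 3d_1·t² with b_1 = Δ_1 - h_1(2σ_1 + σ_2)/6 = 6, c_1 = σ_1/2 = 6, d_1 = (σ_2 - σ_1)/(6h_1) = -2. So g'(0) = 6.

6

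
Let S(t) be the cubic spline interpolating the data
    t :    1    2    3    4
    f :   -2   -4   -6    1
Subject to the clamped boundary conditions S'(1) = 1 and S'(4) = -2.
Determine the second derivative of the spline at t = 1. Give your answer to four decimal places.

Let σ_i = S''(x_i). Step sizes h_i = 1, 1, 1; slopes of the chords Δ_i = (y_(i+1) - y_i)/h_i = -2, -2, 7.
  1·σ_0 + 4·σ_1 + 1·σ_2 = 6(Δ_1 - Δ_0) = 0
  1·σ_1 + 4·σ_2 + 1·σ_3 = 6(Δ_2 - Δ_1) = 54
Clamped end conditions give two more equations: 2h_0·σ_0 + h_0·σ_1 = 6(Δ_0 - S'(1)) = -18 and h_2·σ_2 + 2h_2·σ_3 = 6(S'(4) - Δ_2) = -54.
Solving the tridiagonal system: σ_0 = -34/5, σ_1 = -22/5, σ_2 = 122/5, σ_3 = -196/5.

-6.8000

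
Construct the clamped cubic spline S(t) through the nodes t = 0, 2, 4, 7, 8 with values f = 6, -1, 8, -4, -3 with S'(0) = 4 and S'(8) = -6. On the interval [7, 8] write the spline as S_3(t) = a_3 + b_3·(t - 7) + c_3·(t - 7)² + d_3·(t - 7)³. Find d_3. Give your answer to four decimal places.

Put M_i = S'' at the i-th knot. Here h = (2, 2, 3, 1) and Δ = (-7/2, 9/2, -4, 1), so the interior equations h_(i-1)·M_(i-1) + 2(h_(i-1)+h_i)·M_i + h_i·M_(i+1) = 6(Δ_i − Δ_(i-1)) read
  2·M_0 + 8·M_1 + 2·M_2 = 6(Δ_1 - Δ_0) = 48
  2·M_1 + 10·M_2 + 3·M_3 = 6(Δ_2 - Δ_1) = -51
  3·M_2 + 8·M_3 + 1·M_4 = 6(Δ_3 - Δ_2) = 30
Clamped end conditions give two more equations: 2h_0·M_0 + h_0·M_1 = 6(Δ_0 - S'(0)) = -45 and h_3·M_3 + 2h_3·M_4 = 6(S'(8) - Δ_3) = -42.
Forward elimination and back-substitution give M_0 = -143/8, M_1 = 53/4, M_2 = -89/8, M_3 = 45/4, M_4 = -213/8.
On [7, 8], with S_3(t) = a_3 + b_3·(t - 7) + c_3·(t - 7)² + d_3·(t - 7)³: c_3 = M_3/2 = 45/8, d_3 = (M_4 - M_3)/(6h_3) = -101/16, b_3 = Δ_3 - h_3(2M_3 + M_4)/6 = 27/16.

-6.3125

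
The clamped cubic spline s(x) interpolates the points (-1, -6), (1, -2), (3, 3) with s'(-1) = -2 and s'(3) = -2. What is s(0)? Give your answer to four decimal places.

Put σ_i = s'' at the i-th knot. Here h = (2, 2) and Δ = (2, 5/2), so the interior equations h_(i-1)·σ_(i-1) + 2(h_(i-1)+h_i)·σ_i + h_i·σ_(i+1) = 6(Δ_i − Δ_(i-1)) read
  2·σ_0 + 8·σ_1 + 2·σ_2 = 6(Δ_1 - Δ_0) = 3
Clamped end conditions give two more equations: 2h_0·σ_0 + h_0·σ_1 = 6(Δ_0 - s'(-1)) = 24 and h_1·σ_1 + 2h_1·σ_2 = 6(s'(3) - Δ_1) = -27.
Forward elimination and back-substitution give σ_0 = 45/8, σ_1 = 3/4, σ_2 = -57/8.
On [-1, 1], s(x) = -6 - 2·(x + 1) + 45/16·(x + 1)² - 13/32·(x + 1)³.
With (x + 1) = 1: s(0) = -179/32.

-5.5938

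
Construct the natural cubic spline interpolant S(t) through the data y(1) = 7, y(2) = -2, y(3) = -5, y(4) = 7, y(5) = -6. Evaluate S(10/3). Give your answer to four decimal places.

-0.8201

With M_i denoting the second derivative at x_i, h_i = 1, 1, 1, 1, and Δ_i = (y_(i+1) − y_i)/h_i = -9, -3, 12, -13:
  1·M_0 + 4·M_1 + 1·M_2 = 6(Δ_1 - Δ_0) = 36
  1·M_1 + 4·M_2 + 1·M_3 = 6(Δ_2 - Δ_1) = 90
  1·M_2 + 4·M_3 + 1·M_4 = 6(Δ_3 - Δ_2) = -150
Natural end conditions: M_0 = M_4 = 0.
Solving: M_0 = 0, M_1 = 15/28, M_2 = 237/7, M_3 = -1287/28, M_4 = 0.
On [3, 4], S(t) = -5 + 67/8·(t - 3) + 237/14·(t - 3)² - 745/56·(t - 3)³.
With (t - 3) = 1/3: S(10/3) = -155/189.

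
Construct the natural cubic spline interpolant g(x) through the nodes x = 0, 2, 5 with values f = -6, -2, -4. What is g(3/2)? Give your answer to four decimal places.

Put m_i = g'' at the i-th knot. Here h = (2, 3) and Δ = (2, -2/3), so the interior equations h_(i-1)·m_(i-1) + 2(h_(i-1)+h_i)·m_i + h_i·m_(i+1) = 6(Δ_i − Δ_(i-1)) read
  2·m_0 + 10·m_1 + 3·m_2 = 6(Δ_1 - Δ_0) = -16
Natural end conditions: m_0 = m_2 = 0.
Solving: m_0 = 0, m_1 = -8/5, m_2 = 0.
On [0, 2], g(x) = -6 + 38/15·x + 0·x² - 2/15·x³.
With x = 3/2: g(3/2) = -53/20.

-2.6500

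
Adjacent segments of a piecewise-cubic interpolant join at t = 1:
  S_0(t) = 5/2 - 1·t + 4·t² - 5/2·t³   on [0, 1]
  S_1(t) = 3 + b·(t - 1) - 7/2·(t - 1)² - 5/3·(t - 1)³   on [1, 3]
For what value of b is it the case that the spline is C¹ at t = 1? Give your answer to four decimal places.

S_0'(t) = -1 + 8·t - 15/2·t², so S_0'(1) = -1/2. On the right, S_1'(1) = b, so b = -1/2.

-0.5000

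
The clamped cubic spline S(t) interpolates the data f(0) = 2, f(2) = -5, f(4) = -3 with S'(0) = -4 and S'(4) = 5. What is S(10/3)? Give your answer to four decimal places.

-5.3148

Let σ_i = S''(x_i). Step sizes h_i = 2, 2; slopes of the chords Δ_i = (y_(i+1) - y_i)/h_i = -7/2, 1.
  2·σ_0 + 8·σ_1 + 2·σ_2 = 6(Δ_1 - Δ_0) = 27
Clamped end conditions give two more equations: 2h_0·σ_0 + h_0·σ_1 = 6(Δ_0 - S'(0)) = 3 and h_1·σ_1 + 2h_1·σ_2 = 6(S'(4) - Δ_1) = 24.
Solving the tridiagonal system: σ_0 = -3/8, σ_1 = 9/4, σ_2 = 39/8.
On [2, 4], S(t) = -5 - 17/8·(t - 2) + 9/8·(t - 2)² + 7/32·(t - 2)³.
With (t - 2) = 4/3: S(10/3) = -287/54.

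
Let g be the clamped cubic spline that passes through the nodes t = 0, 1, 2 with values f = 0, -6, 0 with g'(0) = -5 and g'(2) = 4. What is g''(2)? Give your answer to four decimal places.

-19.5000

Put m_i = g'' at the i-th knot. Here h = (1, 1) and Δ = (-6, 6), so the interior equations h_(i-1)·m_(i-1) + 2(h_(i-1)+h_i)·m_i + h_i·m_(i+1) = 6(Δ_i − Δ_(i-1)) read
  1·m_0 + 4·m_1 + 1·m_2 = 6(Δ_1 - Δ_0) = 72
Clamped end conditions give two more equations: 2h_0·m_0 + h_0·m_1 = 6(Δ_0 - g'(0)) = -6 and h_1·m_1 + 2h_1·m_2 = 6(g'(2) - Δ_1) = -12.
Hence m_0 = -33/2, m_1 = 27, m_2 = -39/2.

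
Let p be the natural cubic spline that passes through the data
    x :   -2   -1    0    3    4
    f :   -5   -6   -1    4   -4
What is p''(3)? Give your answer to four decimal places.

-6.8396

With σ_i denoting the second derivative at x_i, h_i = 1, 1, 3, 1, and Δ_i = (y_(i+1) − y_i)/h_i = -1, 5, 5/3, -8:
  1·σ_0 + 4·σ_1 + 1·σ_2 = 6(Δ_1 - Δ_0) = 36
  1·σ_1 + 8·σ_2 + 3·σ_3 = 6(Δ_2 - Δ_1) = -20
  3·σ_2 + 8·σ_3 + 1·σ_4 = 6(Δ_3 - Δ_2) = -58
Natural end conditions: σ_0 = σ_4 = 0.
Hence σ_0 = 0, σ_1 = 983/106, σ_2 = -58/53, σ_3 = -725/106, σ_4 = 0.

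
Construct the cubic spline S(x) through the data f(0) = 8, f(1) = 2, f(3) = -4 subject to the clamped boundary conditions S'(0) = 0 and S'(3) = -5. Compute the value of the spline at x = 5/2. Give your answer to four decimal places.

With M_i denoting the second derivative at x_i, h_i = 1, 2, and Δ_i = (y_(i+1) − y_i)/h_i = -6, -3:
  1·M_0 + 6·M_1 + 2·M_2 = 6(Δ_1 - Δ_0) = 18
Clamped end conditions give two more equations: 2h_0·M_0 + h_0·M_1 = 6(Δ_0 - S'(0)) = -36 and h_1·M_1 + 2h_1·M_2 = 6(S'(3) - Δ_1) = -12.
Solving: M_0 = -68/3, M_1 = 28/3, M_2 = -23/3.
On [1, 3], S(x) = 2 - 20/3·(x - 1) + 14/3·(x - 1)² - 17/12·(x - 1)³.
With (x - 1) = 3/2: S(5/2) = -73/32.

-2.2813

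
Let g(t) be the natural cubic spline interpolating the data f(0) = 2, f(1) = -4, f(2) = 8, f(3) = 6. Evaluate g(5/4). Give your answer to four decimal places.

-1.7250

With σ_i denoting the second derivative at x_i, h_i = 1, 1, 1, and Δ_i = (y_(i+1) − y_i)/h_i = -6, 12, -2:
  1·σ_0 + 4·σ_1 + 1·σ_2 = 6(Δ_1 - Δ_0) = 108
  1·σ_1 + 4·σ_2 + 1·σ_3 = 6(Δ_2 - Δ_1) = -84
Natural end conditions: σ_0 = σ_3 = 0.
Solving the tridiagonal system: σ_0 = 0, σ_1 = 172/5, σ_2 = -148/5, σ_3 = 0.
On [1, 2], g(t) = -4 + 82/15·(t - 1) + 86/5·(t - 1)² - 32/3·(t - 1)³.
With (t - 1) = 1/4: g(5/4) = -69/40.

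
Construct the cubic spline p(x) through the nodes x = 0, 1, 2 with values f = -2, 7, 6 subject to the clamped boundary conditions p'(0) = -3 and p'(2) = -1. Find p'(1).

7

Write σ_i for p''(x_i). With h_i = 1, 1 and divided differences Δ_i = 9, -1, the continuity of p' gives the tridiagonal system
  1·σ_0 + 4·σ_1 + 1·σ_2 = 6(Δ_1 - Δ_0) = -60
Clamped end conditions give two more equations: 2h_0·σ_0 + h_0·σ_1 = 6(Δ_0 - p'(0)) = 72 and h_1·σ_1 + 2h_1·σ_2 = 6(p'(2) - Δ_1) = 0.
Solving the tridiagonal system: σ_0 = 52, σ_1 = -32, σ_2 = 16.
On [1, 2], p'(x) = b_1 + 2c_1·(x - 1) + 3d_1·(x - 1)² with b_1 = Δ_1 - h_1(2σ_1 + σ_2)/6 = 7, c_1 = σ_1/2 = -16, d_1 = (σ_2 - σ_1)/(6h_1) = 8. So p'(1) = 7.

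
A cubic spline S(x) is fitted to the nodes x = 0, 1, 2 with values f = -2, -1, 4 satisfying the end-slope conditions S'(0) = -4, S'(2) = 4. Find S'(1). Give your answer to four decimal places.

Write m_i for S''(x_i). With h_i = 1, 1 and divided differences Δ_i = 1, 5, the continuity of S' gives the tridiagonal system
  1·m_0 + 4·m_1 + 1·m_2 = 6(Δ_1 - Δ_0) = 24
Clamped end conditions give two more equations: 2h_0·m_0 + h_0·m_1 = 6(Δ_0 - S'(0)) = 30 and h_1·m_1 + 2h_1·m_2 = 6(S'(2) - Δ_1) = -6.
Solving: m_0 = 13, m_1 = 4, m_2 = -5.
On [1, 2], S'(x) = b_1 + 2c_1·(x - 1) + 3d_1·(x - 1)² with b_1 = Δ_1 - h_1(2m_1 + m_2)/6 = 9/2, c_1 = m_1/2 = 2, d_1 = (m_2 - m_1)/(6h_1) = -3/2. So S'(1) = 9/2.

4.5000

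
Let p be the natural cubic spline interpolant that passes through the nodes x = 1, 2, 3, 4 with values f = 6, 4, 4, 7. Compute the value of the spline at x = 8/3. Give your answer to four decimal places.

Put σ_i = p'' at the i-th knot. Here h = (1, 1, 1) and Δ = (-2, 0, 3), so the interior equations h_(i-1)·σ_(i-1) + 2(h_(i-1)+h_i)·σ_i + h_i·σ_(i+1) = 6(Δ_i − Δ_(i-1)) read
  1·σ_0 + 4·σ_1 + 1·σ_2 = 6(Δ_1 - Δ_0) = 12
  1·σ_1 + 4·σ_2 + 1·σ_3 = 6(Δ_2 - Δ_1) = 18
Natural end conditions: σ_0 = σ_3 = 0.
Solving: σ_0 = 0, σ_1 = 2, σ_2 = 4, σ_3 = 0.
On [2, 3], p(x) = 4 - 4/3·(x - 2) + 1·(x - 2)² + 1/3·(x - 2)³.
With (x - 2) = 2/3: p(8/3) = 296/81.

3.6543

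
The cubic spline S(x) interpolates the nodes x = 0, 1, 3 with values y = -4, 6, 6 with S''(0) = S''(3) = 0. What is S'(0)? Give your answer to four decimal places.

With M_i denoting the second derivative at x_i, h_i = 1, 2, and Δ_i = (y_(i+1) − y_i)/h_i = 10, 0:
  1·M_0 + 6·M_1 + 2·M_2 = 6(Δ_1 - Δ_0) = -60
Natural end conditions: M_0 = M_2 = 0.
Hence M_0 = 0, M_1 = -10, M_2 = 0.
On [0, 1], S'(x) = b_0 + 2c_0·x + 3d_0·x² with b_0 = Δ_0 - h_0(2M_0 + M_1)/6 = 35/3, c_0 = M_0/2 = 0, d_0 = (M_1 - M_0)/(6h_0) = -5/3. So S'(0) = 35/3.

11.6667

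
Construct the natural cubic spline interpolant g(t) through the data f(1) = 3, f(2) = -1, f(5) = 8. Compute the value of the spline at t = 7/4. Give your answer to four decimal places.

Let M_i = g''(x_i). Step sizes h_i = 1, 3; slopes of the chords Δ_i = (y_(i+1) - y_i)/h_i = -4, 3.
  1·M_0 + 8·M_1 + 3·M_2 = 6(Δ_1 - Δ_0) = 42
Natural end conditions: M_0 = M_2 = 0.
Solving the tridiagonal system: M_0 = 0, M_1 = 21/4, M_2 = 0.
On [1, 2], g(t) = 3 - 39/8·(t - 1) + 0·(t - 1)² + 7/8·(t - 1)³.
With (t - 1) = 3/4: g(7/4) = -147/512.

-0.2871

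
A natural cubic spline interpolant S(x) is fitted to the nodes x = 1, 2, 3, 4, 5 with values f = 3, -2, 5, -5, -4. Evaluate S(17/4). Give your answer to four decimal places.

-6.1855

Let σ_i = S''(x_i). Step sizes h_i = 1, 1, 1, 1; slopes of the chords Δ_i = (y_(i+1) - y_i)/h_i = -5, 7, -10, 1.
  1·σ_0 + 4·σ_1 + 1·σ_2 = 6(Δ_1 - Δ_0) = 72
  1·σ_1 + 4·σ_2 + 1·σ_3 = 6(Δ_2 - Δ_1) = -102
  1·σ_2 + 4·σ_3 + 1·σ_4 = 6(Δ_3 - Δ_2) = 66
Natural end conditions: σ_0 = σ_4 = 0.
Hence σ_0 = 0, σ_1 = 111/4, σ_2 = -39, σ_3 = 105/4, σ_4 = 0.
On [4, 5], S(x) = -5 - 31/4·(x - 4) + 105/8·(x - 4)² - 35/8·(x - 4)³.
With (x - 4) = 1/4: S(17/4) = -3167/512.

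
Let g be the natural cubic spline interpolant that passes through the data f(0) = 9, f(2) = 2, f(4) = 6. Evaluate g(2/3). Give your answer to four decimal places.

5.8519

Write M_i for g''(x_i). With h_i = 2, 2 and divided differences Δ_i = -7/2, 2, the continuity of g' gives the tridiagonal system
  2·M_0 + 8·M_1 + 2·M_2 = 6(Δ_1 - Δ_0) = 33
Natural end conditions: M_0 = M_2 = 0.
Solving: M_0 = 0, M_1 = 33/8, M_2 = 0.
On [0, 2], g(t) = 9 - 39/8·t + 0·t² + 11/32·t³.
With t = 2/3: g(2/3) = 158/27.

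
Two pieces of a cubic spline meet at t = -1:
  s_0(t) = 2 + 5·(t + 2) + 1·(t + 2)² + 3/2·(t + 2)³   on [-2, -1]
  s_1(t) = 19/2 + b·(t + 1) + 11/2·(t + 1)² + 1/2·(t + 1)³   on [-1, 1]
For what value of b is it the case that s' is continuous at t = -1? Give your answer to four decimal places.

11.5000

s_0'(t) = 5 + 2·(t + 2) + 9/2·(t + 2)², so s_0'(-1) = 23/2. On the right, s_1'(-1) = b, so b = 23/2.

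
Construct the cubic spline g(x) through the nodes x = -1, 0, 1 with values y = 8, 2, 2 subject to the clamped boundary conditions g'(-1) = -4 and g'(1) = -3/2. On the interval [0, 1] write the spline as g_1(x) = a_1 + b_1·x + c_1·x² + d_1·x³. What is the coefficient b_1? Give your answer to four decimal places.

Write M_i for g''(x_i). With h_i = 1, 1 and divided differences Δ_i = -6, 0, the continuity of g' gives the tridiagonal system
  1·M_0 + 4·M_1 + 1·M_2 = 6(Δ_1 - Δ_0) = 36
Clamped end conditions give two more equations: 2h_0·M_0 + h_0·M_1 = 6(Δ_0 - g'(-1)) = -12 and h_1·M_1 + 2h_1·M_2 = 6(g'(1) - Δ_1) = -9.
Hence M_0 = -55/4, M_1 = 31/2, M_2 = -49/4.
On [0, 1], with g_1(x) = a_1 + b_1·x + c_1·x² + d_1·x³: c_1 = M_1/2 = 31/4, d_1 = (M_2 - M_1)/(6h_1) = -37/8, b_1 = Δ_1 - h_1(2M_1 + M_2)/6 = -25/8.

-3.1250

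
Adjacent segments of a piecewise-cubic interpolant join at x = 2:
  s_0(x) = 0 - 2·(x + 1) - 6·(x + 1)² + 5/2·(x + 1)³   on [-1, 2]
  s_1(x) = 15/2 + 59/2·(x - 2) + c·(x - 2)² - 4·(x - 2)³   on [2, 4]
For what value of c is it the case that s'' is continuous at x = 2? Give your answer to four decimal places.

s_0''(x) = -12 + 15·(x + 1), so s_0''(2) = 33. On the right, s_1''(2) = 2c, so c = 33/2.

16.5000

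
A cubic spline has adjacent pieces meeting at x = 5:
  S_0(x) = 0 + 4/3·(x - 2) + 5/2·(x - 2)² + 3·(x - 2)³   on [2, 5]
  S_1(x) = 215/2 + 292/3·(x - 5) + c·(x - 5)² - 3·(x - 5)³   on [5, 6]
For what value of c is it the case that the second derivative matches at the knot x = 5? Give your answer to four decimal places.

S_0''(x) = 5 + 18·(x - 2), so S_0''(5) = 59. On the right, S_1''(5) = 2c, so c = 59/2.

29.5000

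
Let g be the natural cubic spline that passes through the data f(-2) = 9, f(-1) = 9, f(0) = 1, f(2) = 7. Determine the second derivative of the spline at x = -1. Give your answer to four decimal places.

-15.3913

Write M_i for g''(x_i). With h_i = 1, 1, 2 and divided differences Δ_i = 0, -8, 3, the continuity of g' gives the tridiagonal system
  1·M_0 + 4·M_1 + 1·M_2 = 6(Δ_1 - Δ_0) = -48
  1·M_1 + 6·M_2 + 2·M_3 = 6(Δ_2 - Δ_1) = 66
Natural end conditions: M_0 = M_3 = 0.
Solving the tridiagonal system: M_0 = 0, M_1 = -354/23, M_2 = 312/23, M_3 = 0.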